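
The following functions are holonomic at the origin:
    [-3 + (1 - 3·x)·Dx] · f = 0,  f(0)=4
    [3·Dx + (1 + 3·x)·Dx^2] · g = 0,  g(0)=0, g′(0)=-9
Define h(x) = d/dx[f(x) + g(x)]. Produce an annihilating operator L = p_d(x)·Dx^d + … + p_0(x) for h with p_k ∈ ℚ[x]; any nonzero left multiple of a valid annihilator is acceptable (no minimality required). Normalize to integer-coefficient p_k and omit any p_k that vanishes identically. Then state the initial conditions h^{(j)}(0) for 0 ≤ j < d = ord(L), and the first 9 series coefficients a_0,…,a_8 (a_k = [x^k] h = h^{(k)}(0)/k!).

f: a_k = 4, 12, 36, 108, 324, 972, 2916, 8748, 26244, …
g: a_k = 0, -9, 27/2, -27, 243/4, -729/5, 729/2, -6561/7, 19683/8, …
h₀=f+g: left-lcm gives L₀, ord ≤ 3.
h₀' ⇒ L via d/dx closure of L₀.
L = (30 + 18·x) + (4 + 48·x + 36·x^2)·Dx + (-1 - x + 9·x^2 + 9·x^3)·Dx^2  (order 2).
h: a_k = 3, 99, 243, 1539, 4131, 19683, 54675, 229635, 649539, …
ICs: h(0) = 3, h′(0) = 99.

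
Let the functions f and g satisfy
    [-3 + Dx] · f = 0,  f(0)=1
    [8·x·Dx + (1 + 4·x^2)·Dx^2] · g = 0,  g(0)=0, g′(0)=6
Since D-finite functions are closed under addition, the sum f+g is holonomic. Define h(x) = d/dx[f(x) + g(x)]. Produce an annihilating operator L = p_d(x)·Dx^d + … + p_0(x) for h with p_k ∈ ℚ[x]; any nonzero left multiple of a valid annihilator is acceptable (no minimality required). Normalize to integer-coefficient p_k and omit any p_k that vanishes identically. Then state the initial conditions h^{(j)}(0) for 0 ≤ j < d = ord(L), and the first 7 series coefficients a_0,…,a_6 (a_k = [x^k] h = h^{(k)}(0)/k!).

L = (24 - 72·x - 288·x^2 - 288·x^3) + (-17 + 24·x^2 - 144·x^4)·Dx + (3 + 8·x + 24·x^2 + 32·x^3 + 48·x^4)·Dx^2  (order 2).
h: a_k = 9, 9, -21/2, 27/2, 849/8, 243/40, -30477/80, …
ICs: h(0) = 9, h′(0) = 9.

f: a_k = 1, 3, 9/2, 9/2, 27/8, 81/40, 81/80, …
g: a_k = 0, 6, 0, -8, 0, 96/5, 0, …
f+g: L₀ = lclm(L_f,L_g), ord ≤ 1+2.
h=h₀': d/dx-closure on L₀ ⇒ L.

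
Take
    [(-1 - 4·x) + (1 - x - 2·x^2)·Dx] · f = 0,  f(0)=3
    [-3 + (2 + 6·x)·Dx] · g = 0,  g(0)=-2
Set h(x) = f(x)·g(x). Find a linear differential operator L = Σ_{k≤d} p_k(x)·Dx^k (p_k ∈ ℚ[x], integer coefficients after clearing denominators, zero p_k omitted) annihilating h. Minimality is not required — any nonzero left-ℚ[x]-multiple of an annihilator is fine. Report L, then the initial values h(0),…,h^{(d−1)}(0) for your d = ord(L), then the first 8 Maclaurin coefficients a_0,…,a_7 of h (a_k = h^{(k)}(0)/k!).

f: a_k = 3, 3, 9, 15, 33, 63, 129, 255, …
g: a_k = -2, -3, 9/4, -27/8, 405/64, -1701/128, 15309/512, -72171/1024, …
Sym-product of L_f,L_g gives L₀ (≤ ord 1).
L = (5 + 11·x + 18·x^2) + (-2 - 4·x + 10·x^2 + 12·x^3)·Dx  (order 1).
h: a_k = -6, -15, -81/4, -483/8, -5241/64, -31041/128, -162093/512, -1037355/1024, …
ICs: h(0) = -6.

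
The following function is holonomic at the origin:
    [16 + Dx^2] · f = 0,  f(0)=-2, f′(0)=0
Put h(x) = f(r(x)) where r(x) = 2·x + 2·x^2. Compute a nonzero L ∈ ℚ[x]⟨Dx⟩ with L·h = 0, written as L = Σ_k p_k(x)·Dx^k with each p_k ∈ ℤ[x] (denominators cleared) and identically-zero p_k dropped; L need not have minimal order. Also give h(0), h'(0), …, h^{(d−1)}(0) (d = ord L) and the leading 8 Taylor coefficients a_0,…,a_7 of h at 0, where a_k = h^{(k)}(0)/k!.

L = (64 + 384·x + 768·x^2 + 512·x^3) - 2·Dx + (1 + 2·x)·Dx^2  (order 2).
h: a_k = -2, 0, 64, 128, -832/3, -4096/3, -59392/45, 45056/15, …
ICs: h(0) = -2, h′(0) = 0.

f: a_k = -2, 0, 16, 0, -64/3, 0, 512/45, 0, …
L₀ from L_f via x↦r, Dx↦r'^{-1}Dx.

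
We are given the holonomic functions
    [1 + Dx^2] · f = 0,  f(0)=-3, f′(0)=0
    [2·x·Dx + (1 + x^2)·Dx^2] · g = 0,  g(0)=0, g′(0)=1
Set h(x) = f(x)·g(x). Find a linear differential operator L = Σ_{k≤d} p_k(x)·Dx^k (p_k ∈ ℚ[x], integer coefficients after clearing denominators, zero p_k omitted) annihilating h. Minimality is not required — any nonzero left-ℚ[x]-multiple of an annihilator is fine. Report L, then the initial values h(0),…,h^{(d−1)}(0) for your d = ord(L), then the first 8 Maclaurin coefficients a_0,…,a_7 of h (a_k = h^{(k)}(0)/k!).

L = (10 + 26·x^2 + 11·x^4 + 4·x^6 + x^8) + (12·x + 20·x^3 + 12·x^5 + 4·x^7)·Dx + (12 + 32·x^2 + 18·x^4 + 8·x^6 + 2·x^8)·Dx^2 + (12·x + 20·x^3 + 12·x^5 + 4·x^7)·Dx^3 + (2 + 6·x^2 + 7·x^4 + 4·x^6 + x^8)·Dx^4  (order 4).
h: a_k = 0, -3, 0, 5/2, 0, -49/40, 0, 1301/1680, …
ICs: h(0) = 0, h′(0) = -3, h′′(0) = 0, h′′′(0) = 15.

f: a_k = -3, 0, 3/2, 0, -1/8, 0, 1/240, 0, …
g: a_k = 0, 1, 0, -1/3, 0, 1/5, 0, -1/7, …
h₀=f·g: eliminate ⇒ L₀, order ≤ 2·2.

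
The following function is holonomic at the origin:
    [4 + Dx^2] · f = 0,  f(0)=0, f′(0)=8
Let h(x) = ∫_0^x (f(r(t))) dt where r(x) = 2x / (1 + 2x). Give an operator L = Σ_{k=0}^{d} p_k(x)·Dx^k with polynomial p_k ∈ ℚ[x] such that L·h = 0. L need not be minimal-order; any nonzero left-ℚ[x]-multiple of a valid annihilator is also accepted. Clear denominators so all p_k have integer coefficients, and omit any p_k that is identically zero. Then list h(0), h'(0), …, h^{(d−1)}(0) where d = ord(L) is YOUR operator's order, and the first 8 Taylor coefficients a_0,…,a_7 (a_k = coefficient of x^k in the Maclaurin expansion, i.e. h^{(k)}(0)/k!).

L = 16·Dx + (4 + 24·x + 48·x^2 + 32·x^3)·Dx^2 + (1 + 8·x + 24·x^2 + 32·x^3 + 16·x^4)·Dx^3  (order 3).
h: a_k = 0, 0, 8, -32/3, 16/3, 128/5, -5504/45, 2560/7, …
ICs: h(0) = 0, h′(0) = 0, h′′(0) = 16.

f: a_k = 0, 8, 0, -16/3, 0, 16/15, 0, -32/315, …
Change of var in L_f (x↦r) gives L₀.
∫: right-multiply L₀ by Dx.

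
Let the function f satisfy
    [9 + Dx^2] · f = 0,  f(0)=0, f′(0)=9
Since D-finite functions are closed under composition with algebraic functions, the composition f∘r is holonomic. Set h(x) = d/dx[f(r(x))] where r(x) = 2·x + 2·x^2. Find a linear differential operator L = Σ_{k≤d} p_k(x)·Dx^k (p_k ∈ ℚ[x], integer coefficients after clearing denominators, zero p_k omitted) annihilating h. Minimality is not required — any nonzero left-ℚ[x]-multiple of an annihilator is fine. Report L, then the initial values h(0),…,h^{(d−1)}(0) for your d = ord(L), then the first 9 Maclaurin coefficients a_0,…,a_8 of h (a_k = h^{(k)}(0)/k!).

f: a_k = 0, 9, 0, -27/2, 0, 243/40, 0, -729/560, 0, …
L₀ from L_f via x↦r, Dx↦r'^{-1}Dx.
h₀' ⇒ L via d/dx closure of L₀.
L = (48 + 288·x + 864·x^2 + 1152·x^3 + 576·x^4) + (-6 - 12·x)·Dx + (1 + 4·x + 4·x^2)·Dx^2  (order 2).
h: a_k = 18, 36, -324, -1296, -648, 5184, 62208/5, 31104/5, -769824/35, …
ICs: h(0) = 18, h′(0) = 36.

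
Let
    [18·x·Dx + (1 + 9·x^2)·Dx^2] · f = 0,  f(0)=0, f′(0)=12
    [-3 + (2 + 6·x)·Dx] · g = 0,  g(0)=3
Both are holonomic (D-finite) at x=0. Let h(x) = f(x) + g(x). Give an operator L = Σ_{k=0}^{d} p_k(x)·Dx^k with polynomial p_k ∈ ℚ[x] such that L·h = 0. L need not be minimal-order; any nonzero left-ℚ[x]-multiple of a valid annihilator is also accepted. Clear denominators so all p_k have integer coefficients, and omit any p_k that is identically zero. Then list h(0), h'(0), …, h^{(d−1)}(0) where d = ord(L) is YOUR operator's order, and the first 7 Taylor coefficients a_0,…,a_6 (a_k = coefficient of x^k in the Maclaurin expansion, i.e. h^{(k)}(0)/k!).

f: a_k = 0, 12, 0, -36, 0, 972/5, 0, …
g: a_k = 3, 9/2, -27/8, 81/16, -1215/128, 5103/256, -45927/1024, …
L₀ := lclm(L_f,L_g); ord L₀ ≤ 2+1.
L = (-36 - 270·x + 972·x^2 + 1458·x^3)·Dx + (-33 - 144·x + 270·x^2 + 3888·x^3 + 5103·x^4)·Dx^2 + (-2 + 18·x + 108·x^2 + 324·x^3 + 1134·x^4 + 1458·x^5)·Dx^3  (order 3).
h: a_k = 3, 33/2, -27/8, -495/16, -1215/128, 274347/1280, -45927/1024, …
ICs: h(0) = 3, h′(0) = 33/2, h′′(0) = -27/4.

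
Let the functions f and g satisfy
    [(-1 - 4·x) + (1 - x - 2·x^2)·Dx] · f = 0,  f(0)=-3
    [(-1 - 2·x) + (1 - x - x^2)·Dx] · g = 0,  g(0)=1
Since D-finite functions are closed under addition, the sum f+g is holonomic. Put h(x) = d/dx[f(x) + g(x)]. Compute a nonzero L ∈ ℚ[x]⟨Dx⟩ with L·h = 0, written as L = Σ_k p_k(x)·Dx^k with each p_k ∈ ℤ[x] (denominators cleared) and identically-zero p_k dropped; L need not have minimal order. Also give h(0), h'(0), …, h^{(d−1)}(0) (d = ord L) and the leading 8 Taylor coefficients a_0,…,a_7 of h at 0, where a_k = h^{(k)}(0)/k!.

f: a_k = -3, -3, -9, -15, -33, -63, -129, -255, …
g: a_k = 1, 1, 2, 3, 5, 8, 13, 21, …
Weyl lclm of L_f,L_g ⇒ L₀ (ord ≤ 2).
h=h₀': d/dx-closure on L₀ ⇒ L.
L = (-6 - 120·x - 120·x^2 - 312·x^3 - 462·x^4 - 336·x^5 + 144·x^6) + (6 + 30·x + 30·x^2 + 24·x^3 - 99·x^4 - 438·x^5 - 144·x^6 + 96·x^7)·Dx + (-1 + 2·x - 7·x^2 + 2·x^3 + 48·x^4 - 13·x^5 - 69·x^6 - 8·x^7 + 12·x^8)·Dx^2  (order 2).
h: a_k = -2, -14, -36, -112, -275, -696, -1638, -3832, …
ICs: h(0) = -2, h′(0) = -14.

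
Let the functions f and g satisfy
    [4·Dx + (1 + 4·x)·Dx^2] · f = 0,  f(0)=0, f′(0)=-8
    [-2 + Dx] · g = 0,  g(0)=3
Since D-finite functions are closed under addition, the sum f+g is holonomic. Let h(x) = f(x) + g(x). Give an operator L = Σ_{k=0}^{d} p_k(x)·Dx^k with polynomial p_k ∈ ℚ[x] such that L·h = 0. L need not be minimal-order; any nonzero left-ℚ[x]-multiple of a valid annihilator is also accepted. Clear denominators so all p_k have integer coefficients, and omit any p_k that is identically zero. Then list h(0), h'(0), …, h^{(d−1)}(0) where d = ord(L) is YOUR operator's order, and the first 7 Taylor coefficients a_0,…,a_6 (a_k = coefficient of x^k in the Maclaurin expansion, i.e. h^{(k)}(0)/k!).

f: a_k = 0, -8, 16, -128/3, 128, -2048/5, 4096/3, …
g: a_k = 3, 6, 6, 4, 2, 4/5, 4/15, …
h₀=f+g: left-lcm gives L₀, ord ≤ 3.
L = (-40 - 32·x)·Dx + (14 - 16·x - 32·x^2)·Dx^2 + (3 + 16·x + 16·x^2)·Dx^3  (order 3).
h: a_k = 3, -2, 22, -116/3, 130, -2044/5, 6828/5, …
ICs: h(0) = 3, h′(0) = -2, h′′(0) = 44.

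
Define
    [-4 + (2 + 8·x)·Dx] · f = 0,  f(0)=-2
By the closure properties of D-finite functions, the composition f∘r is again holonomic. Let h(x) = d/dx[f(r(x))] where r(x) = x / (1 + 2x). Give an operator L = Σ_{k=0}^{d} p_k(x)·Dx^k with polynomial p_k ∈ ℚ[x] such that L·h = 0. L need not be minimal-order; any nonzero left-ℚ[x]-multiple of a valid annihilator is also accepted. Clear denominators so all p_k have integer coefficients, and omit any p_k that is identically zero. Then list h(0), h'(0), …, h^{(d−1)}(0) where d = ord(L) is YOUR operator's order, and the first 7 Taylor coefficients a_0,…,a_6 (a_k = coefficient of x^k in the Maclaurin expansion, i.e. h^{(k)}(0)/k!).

L = (-6 - 24·x) + (-1 - 8·x - 12·x^2)·Dx  (order 1).
h: a_k = -4, 24, -120, 592, -3000, 15696, -84336, …
ICs: h(0) = -4.

f: a_k = -2, -4, 4, -8, 20, -56, 168, …
L₀ from L_f via x↦r, Dx↦r'^{-1}Dx.
Differentiate: ansatz ord ≤ ord L₀ ⇒ L.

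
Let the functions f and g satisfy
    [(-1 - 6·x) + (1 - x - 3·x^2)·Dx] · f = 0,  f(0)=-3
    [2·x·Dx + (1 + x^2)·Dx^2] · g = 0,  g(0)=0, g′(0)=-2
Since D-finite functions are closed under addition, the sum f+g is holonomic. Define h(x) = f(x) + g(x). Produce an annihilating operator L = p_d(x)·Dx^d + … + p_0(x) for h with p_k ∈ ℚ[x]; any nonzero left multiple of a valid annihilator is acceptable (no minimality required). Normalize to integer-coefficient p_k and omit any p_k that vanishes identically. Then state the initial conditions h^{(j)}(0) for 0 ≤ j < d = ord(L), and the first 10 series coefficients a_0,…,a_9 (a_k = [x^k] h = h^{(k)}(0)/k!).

L = (-8 + 32·x + 300·x^2 + 504·x^3 + 1134·x^4 + 162·x^6)·Dx + (22 + 148·x + 184·x^2 + 576·x^3 + 441·x^4 + 918·x^5 + 27·x^6 + 162·x^7)·Dx^2 + (-4 - 6·x - 18·x^2 + 60·x^3 + 85·x^4 + 75·x^5 + 126·x^6 + 9·x^7 + 27·x^8)·Dx^3  (order 3).
h: a_k = -3, -5, -12, -61/3, -57, -602/5, -291, -4555/7, -1524, -31295/9, …
ICs: h(0) = -3, h′(0) = -5, h′′(0) = -24.

f: a_k = -3, -3, -12, -21, -57, -120, -291, -651, -1524, -3477, …
g: a_k = 0, -2, 0, 2/3, 0, -2/5, 0, 2/7, 0, -2/9, …
Sum ⇒ L₀ = lclm(L_f,L_g) in ℚ(x)⟨Dx⟩.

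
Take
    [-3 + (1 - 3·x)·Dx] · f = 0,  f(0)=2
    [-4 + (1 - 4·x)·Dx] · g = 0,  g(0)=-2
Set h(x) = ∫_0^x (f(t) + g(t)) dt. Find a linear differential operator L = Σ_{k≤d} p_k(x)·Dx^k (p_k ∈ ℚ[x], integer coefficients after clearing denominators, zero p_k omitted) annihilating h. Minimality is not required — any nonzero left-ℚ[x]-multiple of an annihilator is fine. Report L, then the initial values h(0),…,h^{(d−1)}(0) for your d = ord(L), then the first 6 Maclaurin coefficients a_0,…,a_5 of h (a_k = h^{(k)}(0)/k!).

L = -24·Dx + (14 - 48·x)·Dx^2 + (-1 + 7·x - 12·x^2)·Dx^3  (order 3).
h: a_k = 0, 0, -1, -14/3, -37/2, -70, …
ICs: h(0) = 0, h′(0) = 0, h′′(0) = -2.

f: a_k = 2, 6, 18, 54, 162, 486, …
g: a_k = -2, -8, -32, -128, -512, -2048, …
f+g: L₀ = lclm(L_f,L_g), ord ≤ 1+1.
∫: right-multiply L₀ by Dx.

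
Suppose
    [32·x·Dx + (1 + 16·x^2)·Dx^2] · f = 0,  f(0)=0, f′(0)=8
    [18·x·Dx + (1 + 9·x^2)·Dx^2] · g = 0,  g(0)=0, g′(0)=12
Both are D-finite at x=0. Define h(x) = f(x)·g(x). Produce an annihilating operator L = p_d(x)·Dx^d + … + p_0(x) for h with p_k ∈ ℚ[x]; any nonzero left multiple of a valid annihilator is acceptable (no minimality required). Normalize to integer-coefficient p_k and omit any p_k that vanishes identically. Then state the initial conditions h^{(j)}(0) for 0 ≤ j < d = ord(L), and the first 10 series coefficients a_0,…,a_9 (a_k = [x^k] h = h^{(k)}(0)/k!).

L = (-3456·x - 144000·x^3 - 1327104·x^5 + 4147200·x^7 + 71663616·x^9)·Dx + (-100 - 11532·x^2 - 259200·x^4 - 1161216·x^6 + 14515200·x^8 + 107495424·x^10)·Dx^2 + (-200·x - 7880·x^3 - 86400·x^5 + 194112·x^7 + 8294400·x^9 + 35831808·x^11)·Dx^3 + (-1 - 50·x^2 - 769·x^4 + 110736·x^8 + 1036800·x^10 + 2985984·x^12)·Dx^4  (order 4).
h: a_k = 0, 0, 96, 0, -800, 0, 40032/5, 0, -624480/7, 0, …
ICs: h(0) = 0, h′(0) = 0, h′′(0) = 192, h′′′(0) = 0.

f: a_k = 0, 8, 0, -128/3, 0, 2048/5, 0, -32768/7, 0, 524288/9, …
g: a_k = 0, 12, 0, -36, 0, 972/5, 0, -8748/7, 0, 8748, …
L₀ := L_f ⊗_s L_g (sym. prod.), ord ≤ 4.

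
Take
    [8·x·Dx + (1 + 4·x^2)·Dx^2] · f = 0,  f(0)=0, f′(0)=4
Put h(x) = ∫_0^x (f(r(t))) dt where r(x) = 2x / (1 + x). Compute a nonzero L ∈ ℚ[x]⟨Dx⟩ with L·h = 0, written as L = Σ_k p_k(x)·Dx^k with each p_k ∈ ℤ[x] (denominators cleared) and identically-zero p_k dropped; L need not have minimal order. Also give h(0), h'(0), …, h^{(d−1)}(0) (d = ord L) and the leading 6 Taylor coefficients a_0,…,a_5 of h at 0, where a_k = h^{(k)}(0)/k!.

f: a_k = 0, 4, 0, -16/3, 0, 64/5, …
Change of var in L_f (x↦r) gives L₀.
h=∫h₀ ⇒ L = L₀·Dx.
L = (2 + 34·x)·Dx^2 + (1 + 2·x + 17·x^2)·Dx^3  (order 3).
h: a_k = 0, 0, 4, -8/3, -26/3, 24, …
ICs: h(0) = 0, h′(0) = 0, h′′(0) = 8.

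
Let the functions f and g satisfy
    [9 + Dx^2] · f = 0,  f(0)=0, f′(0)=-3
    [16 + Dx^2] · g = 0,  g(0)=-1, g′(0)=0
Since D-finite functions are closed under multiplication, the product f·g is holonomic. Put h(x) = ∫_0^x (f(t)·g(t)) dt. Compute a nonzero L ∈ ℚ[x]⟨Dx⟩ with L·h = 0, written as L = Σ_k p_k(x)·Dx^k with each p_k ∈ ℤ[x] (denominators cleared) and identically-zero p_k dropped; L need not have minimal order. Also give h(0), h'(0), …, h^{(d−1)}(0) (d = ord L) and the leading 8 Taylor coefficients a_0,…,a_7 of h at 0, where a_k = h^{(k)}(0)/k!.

L = 49·Dx + 50·Dx^3 + Dx^5  (order 5).
h: a_k = 0, 0, 3/2, 0, -57/8, 0, 2801/240, 0, …
ICs: h(0) = 0, h′(0) = 0, h′′(0) = 3, h′′′(0) = 0, h′′′′(0) = -171.

f: a_k = 0, -3, 0, 9/2, 0, -81/40, 0, 243/560, …
g: a_k = -1, 0, 8, 0, -32/3, 0, 256/45, 0, …
L₀ := L_f ⊗_s L_g (sym. prod.), ord ≤ 4.
Integrate: L := L₀·Dx.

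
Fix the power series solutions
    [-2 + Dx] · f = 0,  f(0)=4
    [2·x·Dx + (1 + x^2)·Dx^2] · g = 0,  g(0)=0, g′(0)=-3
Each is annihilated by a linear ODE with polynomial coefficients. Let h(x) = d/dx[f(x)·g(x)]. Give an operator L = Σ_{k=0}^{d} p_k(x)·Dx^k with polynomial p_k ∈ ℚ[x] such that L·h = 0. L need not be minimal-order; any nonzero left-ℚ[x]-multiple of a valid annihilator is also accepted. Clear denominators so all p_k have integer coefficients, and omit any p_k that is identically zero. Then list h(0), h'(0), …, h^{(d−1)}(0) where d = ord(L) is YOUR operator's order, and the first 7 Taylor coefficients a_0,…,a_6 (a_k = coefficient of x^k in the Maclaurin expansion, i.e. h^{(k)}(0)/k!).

L = (2 - 8·x + 14·x^2 - 8·x^3 + 4·x^4) + (-3 + 6·x - 11·x^2 + 6·x^3 - 4·x^4)·Dx + (1 - x + 2·x^2 - x^3 + x^4)·Dx^2  (order 2).
h: a_k = -12, -48, -60, -32, -12, -16, -52/5, …
ICs: h(0) = -12, h′(0) = -48.

f: a_k = 4, 8, 8, 16/3, 8/3, 16/15, 16/45, …
g: a_k = 0, -3, 0, 1, 0, -3/5, 0, …
Product ⇒ symmetric product L₀, ord ≤ 2.
h=h₀': d/dx-closure on L₀ ⇒ L.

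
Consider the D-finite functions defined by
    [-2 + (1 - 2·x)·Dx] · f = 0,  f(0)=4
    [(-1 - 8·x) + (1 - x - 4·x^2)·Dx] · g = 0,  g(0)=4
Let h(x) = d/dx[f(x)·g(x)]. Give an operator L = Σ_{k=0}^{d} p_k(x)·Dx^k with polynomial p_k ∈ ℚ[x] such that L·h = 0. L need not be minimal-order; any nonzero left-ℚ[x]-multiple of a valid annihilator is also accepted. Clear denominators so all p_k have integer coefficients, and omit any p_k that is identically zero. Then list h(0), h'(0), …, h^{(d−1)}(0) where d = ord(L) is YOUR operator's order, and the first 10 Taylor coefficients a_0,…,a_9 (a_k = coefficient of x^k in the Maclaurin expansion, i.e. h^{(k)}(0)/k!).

f: a_k = 4, 8, 16, 32, 64, 128, 256, 512, 1024, 2048, …
g: a_k = 4, 4, 20, 36, 116, 260, 724, 1764, 4660, 11716, …
h₀=f·g: eliminate ⇒ L₀, order ≤ 1·1.
h=h₀': d/dx-closure on L₀ ⇒ L.
L = (22 - 12·x - 120·x^2 - 256·x^3 + 768·x^4) + (-3 + 5·x + 42·x^2 - 88·x^3 - 80·x^4 + 192·x^5)·Dx  (order 1).
h: a_k = 48, 352, 1488, 5824, 19760, 64800, 200592, 607616, 1788912, 5189600, …
ICs: h(0) = 48.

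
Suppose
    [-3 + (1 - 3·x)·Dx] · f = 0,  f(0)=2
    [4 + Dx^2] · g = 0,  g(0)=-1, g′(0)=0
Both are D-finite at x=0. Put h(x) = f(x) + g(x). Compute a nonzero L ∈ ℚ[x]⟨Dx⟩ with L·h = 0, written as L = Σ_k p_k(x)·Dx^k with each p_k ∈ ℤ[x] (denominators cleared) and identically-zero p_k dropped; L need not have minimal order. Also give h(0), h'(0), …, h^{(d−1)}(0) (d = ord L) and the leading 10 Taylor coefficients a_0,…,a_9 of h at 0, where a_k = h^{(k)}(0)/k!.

f: a_k = 2, 6, 18, 54, 162, 486, 1458, 4374, 13122, 39366, …
g: a_k = -1, 0, 2, 0, -2/3, 0, 4/45, 0, -2/315, 0, …
Weyl lclm of L_f,L_g ⇒ L₀ (ord ≤ 3).
L = (348 - 144·x + 216·x^2) + (-44 + 180·x - 216·x^2 + 216·x^3)·Dx + (87 - 36·x + 54·x^2)·Dx^2 + (-11 + 45·x - 54·x^2 + 54·x^3)·Dx^3  (order 3).
h: a_k = 1, 6, 20, 54, 484/3, 486, 65614/45, 4374, 4133428/315, 39366, …
ICs: h(0) = 1, h′(0) = 6, h′′(0) = 40.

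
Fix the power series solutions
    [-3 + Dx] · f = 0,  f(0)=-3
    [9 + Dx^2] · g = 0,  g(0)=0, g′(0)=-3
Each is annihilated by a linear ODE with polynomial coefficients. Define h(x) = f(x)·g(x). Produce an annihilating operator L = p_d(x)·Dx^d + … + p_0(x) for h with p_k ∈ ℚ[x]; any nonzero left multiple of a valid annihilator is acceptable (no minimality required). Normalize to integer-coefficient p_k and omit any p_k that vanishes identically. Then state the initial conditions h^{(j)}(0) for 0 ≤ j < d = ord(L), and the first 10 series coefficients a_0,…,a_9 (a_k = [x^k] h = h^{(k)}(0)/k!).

L = 18 - 6·Dx + Dx^2  (order 2).
h: a_k = 0, 9, 27, 27, 0, -243/10, -243/10, -729/70, 0, 729/280, …
ICs: h(0) = 0, h′(0) = 9.

f: a_k = -3, -9, -27/2, -27/2, -81/8, -243/40, -243/80, -729/560, -2187/4480, -729/4480, …
g: a_k = 0, -3, 0, 9/2, 0, -81/40, 0, 243/560, 0, -243/4480, …
f·g: L₀ = L_f ⊗_s L_g, ord ≤ 1·2.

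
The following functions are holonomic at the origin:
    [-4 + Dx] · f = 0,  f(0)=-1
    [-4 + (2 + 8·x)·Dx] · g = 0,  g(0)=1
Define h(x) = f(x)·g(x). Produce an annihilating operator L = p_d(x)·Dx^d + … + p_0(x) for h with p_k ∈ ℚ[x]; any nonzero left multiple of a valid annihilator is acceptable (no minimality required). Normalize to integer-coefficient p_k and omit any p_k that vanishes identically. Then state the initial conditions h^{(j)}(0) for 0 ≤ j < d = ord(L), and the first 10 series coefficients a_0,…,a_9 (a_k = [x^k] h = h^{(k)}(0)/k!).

L = (-6 - 16·x) + (1 + 4·x)·Dx  (order 1).
h: a_k = -1, -6, -14, -68/3, -22, -428/15, 356/45, -8984/105, 79102/315, -355412/405, …
ICs: h(0) = -1.

f: a_k = -1, -4, -8, -32/3, -32/3, -128/15, -256/45, -1024/315, -512/315, -2048/2835, …
g: a_k = 1, 2, -2, 4, -10, 28, -84, 264, -858, 2860, …
L₀ := L_f ⊗_s L_g (sym. prod.), ord ≤ 1.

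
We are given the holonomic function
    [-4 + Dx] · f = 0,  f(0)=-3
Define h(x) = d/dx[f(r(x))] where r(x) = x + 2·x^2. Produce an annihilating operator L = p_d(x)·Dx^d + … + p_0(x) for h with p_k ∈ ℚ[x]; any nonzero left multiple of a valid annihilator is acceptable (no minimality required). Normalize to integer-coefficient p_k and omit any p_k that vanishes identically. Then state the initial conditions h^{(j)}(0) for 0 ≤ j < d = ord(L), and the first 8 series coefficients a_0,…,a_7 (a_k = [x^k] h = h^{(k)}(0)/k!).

f: a_k = -3, -12, -24, -32, -32, -128/5, -256/15, -1024/105, …
Change of var in L_f (x↦r) gives L₀.
Derive L from L₀ (diff closure).
L = (8 + 32·x + 64·x^2) + (-1 - 4·x)·Dx  (order 1).
h: a_k = -12, -96, -384, -1280, -3328, -38912/5, -237568/15, -3129344/105, …
ICs: h(0) = -12.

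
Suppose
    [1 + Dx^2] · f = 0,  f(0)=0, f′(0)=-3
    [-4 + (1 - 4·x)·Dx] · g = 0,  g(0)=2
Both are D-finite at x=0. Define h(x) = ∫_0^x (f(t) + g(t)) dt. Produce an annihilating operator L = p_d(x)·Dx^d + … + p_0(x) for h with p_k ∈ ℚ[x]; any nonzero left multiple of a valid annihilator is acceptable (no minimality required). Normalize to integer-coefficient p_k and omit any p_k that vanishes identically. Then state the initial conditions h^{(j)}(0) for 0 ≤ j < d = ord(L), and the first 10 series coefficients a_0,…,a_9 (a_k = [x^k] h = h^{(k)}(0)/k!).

L = (-388 + 32·x - 64·x^2)·Dx + (33 - 140·x + 48·x^2 - 64·x^3)·Dx^2 + (-388 + 32·x - 64·x^2)·Dx^3 + (33 - 140·x + 48·x^2 - 64·x^3)·Dx^4  (order 4).
h: a_k = 0, 2, 5/2, 32/3, 257/8, 512/5, 81919/240, 8192/7, 55050241/13440, 131072/9, …
ICs: h(0) = 0, h′(0) = 2, h′′(0) = 5, h′′′(0) = 64.

f: a_k = 0, -3, 0, 1/2, 0, -1/40, 0, 1/1680, 0, -1/120960, …
g: a_k = 2, 8, 32, 128, 512, 2048, 8192, 32768, 131072, 524288, …
h₀=f+g: left-lcm gives L₀, ord ≤ 3.
∫: right-multiply L₀ by Dx.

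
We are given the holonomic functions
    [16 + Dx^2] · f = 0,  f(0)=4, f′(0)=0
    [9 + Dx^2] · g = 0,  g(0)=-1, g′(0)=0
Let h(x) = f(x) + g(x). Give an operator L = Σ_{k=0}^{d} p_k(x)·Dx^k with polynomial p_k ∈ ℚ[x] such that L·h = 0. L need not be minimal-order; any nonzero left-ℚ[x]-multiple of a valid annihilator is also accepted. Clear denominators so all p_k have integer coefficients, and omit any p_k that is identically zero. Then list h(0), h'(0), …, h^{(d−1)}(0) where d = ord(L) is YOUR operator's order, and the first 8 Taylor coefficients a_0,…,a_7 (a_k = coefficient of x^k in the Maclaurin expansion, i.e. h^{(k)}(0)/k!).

L = 144 + 25·Dx^2 + Dx^4  (order 4).
h: a_k = 3, 0, -55/2, 0, 943/24, 0, -3131/144, 0, …
ICs: h(0) = 3, h′(0) = 0, h′′(0) = -55, h′′′(0) = 0.

f: a_k = 4, 0, -32, 0, 128/3, 0, -1024/45, 0, …
g: a_k = -1, 0, 9/2, 0, -27/8, 0, 81/80, 0, …
Weyl lclm of L_f,L_g ⇒ L₀ (ord ≤ 4).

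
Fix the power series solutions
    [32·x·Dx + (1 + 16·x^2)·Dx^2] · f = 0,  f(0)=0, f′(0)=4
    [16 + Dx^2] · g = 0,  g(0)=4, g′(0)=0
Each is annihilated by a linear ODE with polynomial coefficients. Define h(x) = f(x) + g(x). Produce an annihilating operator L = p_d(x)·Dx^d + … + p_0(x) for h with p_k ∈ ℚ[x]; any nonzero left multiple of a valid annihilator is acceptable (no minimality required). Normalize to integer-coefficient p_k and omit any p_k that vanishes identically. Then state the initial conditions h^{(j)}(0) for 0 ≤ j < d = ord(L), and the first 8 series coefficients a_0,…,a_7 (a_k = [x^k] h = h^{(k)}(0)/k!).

f: a_k = 0, 4, 0, -64/3, 0, 1024/5, 0, -16384/7, …
g: a_k = 4, 0, -32, 0, 128/3, 0, -1024/45, 0, …
L₀ := lclm(L_f,L_g); ord L₀ ≤ 2+2.
L = (-5632·x + 114688·x^3 + 131072·x^5)·Dx + (-16 + 1792·x^2 + 36864·x^4 + 65536·x^6)·Dx^2 + (-352·x + 7168·x^3 + 8192·x^5)·Dx^3 + (-1 + 112·x^2 + 2304·x^4 + 4096·x^6)·Dx^4  (order 4).
h: a_k = 4, 4, -32, -64/3, 128/3, 1024/5, -1024/45, -16384/7, …
ICs: h(0) = 4, h′(0) = 4, h′′(0) = -64, h′′′(0) = -128.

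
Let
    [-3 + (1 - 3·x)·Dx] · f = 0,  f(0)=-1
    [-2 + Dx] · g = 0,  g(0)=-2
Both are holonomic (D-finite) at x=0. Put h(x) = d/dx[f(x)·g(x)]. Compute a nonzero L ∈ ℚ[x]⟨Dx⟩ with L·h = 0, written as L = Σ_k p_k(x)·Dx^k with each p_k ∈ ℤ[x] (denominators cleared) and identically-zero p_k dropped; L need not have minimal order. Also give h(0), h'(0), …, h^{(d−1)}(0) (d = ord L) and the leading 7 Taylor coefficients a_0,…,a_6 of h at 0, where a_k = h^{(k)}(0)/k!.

L = (34 - 60·x + 36·x^2) + (-5 + 21·x - 18·x^2)·Dx  (order 1).
h: a_k = 10, 68, 314, 3784/3, 14198/3, 51116/3, 2683606/45, …
ICs: h(0) = 10.

f: a_k = -1, -3, -9, -27, -81, -243, -729, …
g: a_k = -2, -4, -4, -8/3, -4/3, -8/15, -8/45, …
f·g: L₀ = L_f ⊗_s L_g, ord ≤ 1·1.
h₀' ⇒ L via d/dx closure of L₀.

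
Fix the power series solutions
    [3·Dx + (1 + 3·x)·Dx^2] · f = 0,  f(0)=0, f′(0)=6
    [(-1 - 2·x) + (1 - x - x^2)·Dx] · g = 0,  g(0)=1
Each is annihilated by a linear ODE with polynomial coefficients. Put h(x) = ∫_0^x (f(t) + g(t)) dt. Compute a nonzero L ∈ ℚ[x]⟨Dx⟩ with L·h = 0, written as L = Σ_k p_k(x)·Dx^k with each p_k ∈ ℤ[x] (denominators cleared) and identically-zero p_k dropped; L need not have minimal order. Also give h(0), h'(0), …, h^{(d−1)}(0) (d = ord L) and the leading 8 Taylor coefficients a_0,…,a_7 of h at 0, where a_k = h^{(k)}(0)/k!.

L = (-126 - 342·x - 468·x^2 - 180·x^3 - 108·x^4)·Dx^2 + (-156·x - 576·x^2 - 672·x^3 - 378·x^4 - 180·x^5)·Dx^3 + (7 + 35·x + 29·x^2 - 63·x^3 - 99·x^4 - 93·x^5 - 36·x^6)·Dx^4  (order 4).
h: a_k = 0, 1, 7/2, -7/3, 21/4, -71/10, 263/15, -230/7, …
ICs: h(0) = 0, h′(0) = 1, h′′(0) = 7, h′′′(0) = -14.

f: a_k = 0, 6, -9, 18, -81/2, 486/5, -243, 4374/7, …
g: a_k = 1, 1, 2, 3, 5, 8, 13, 21, …
f+g: L₀ = lclm(L_f,L_g), ord ≤ 2+1.
h=∫h₀ ⇒ L = L₀·Dx.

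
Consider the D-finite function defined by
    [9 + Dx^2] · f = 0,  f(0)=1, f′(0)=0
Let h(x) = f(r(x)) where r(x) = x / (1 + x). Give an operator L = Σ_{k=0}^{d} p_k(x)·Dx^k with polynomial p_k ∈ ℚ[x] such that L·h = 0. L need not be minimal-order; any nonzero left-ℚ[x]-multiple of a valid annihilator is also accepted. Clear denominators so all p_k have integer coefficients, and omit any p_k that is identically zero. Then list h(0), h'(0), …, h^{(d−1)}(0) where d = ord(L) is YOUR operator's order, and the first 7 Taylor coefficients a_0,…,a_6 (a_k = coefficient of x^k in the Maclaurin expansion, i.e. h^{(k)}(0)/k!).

L = 9 + (2 + 6·x + 6·x^2 + 2·x^3)·Dx + (1 + 4·x + 6·x^2 + 4·x^3 + x^4)·Dx^2  (order 2).
h: a_k = 1, 0, -9/2, 9, -81/8, 9/2, 819/80, …
ICs: h(0) = 1, h′(0) = 0.

f: a_k = 1, 0, -9/2, 0, 27/8, 0, -81/80, …
h₀=f(r): pull back L_f along r ⇒ L₀.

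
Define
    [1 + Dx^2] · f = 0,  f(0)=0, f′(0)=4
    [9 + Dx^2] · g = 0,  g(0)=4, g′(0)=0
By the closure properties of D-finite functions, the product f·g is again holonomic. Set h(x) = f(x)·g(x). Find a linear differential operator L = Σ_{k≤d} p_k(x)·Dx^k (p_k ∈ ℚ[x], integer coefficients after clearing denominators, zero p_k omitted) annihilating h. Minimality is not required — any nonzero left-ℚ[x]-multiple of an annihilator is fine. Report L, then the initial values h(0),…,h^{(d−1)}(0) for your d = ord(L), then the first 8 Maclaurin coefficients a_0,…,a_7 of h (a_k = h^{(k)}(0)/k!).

L = 64 + 20·Dx^2 + Dx^4  (order 4).
h: a_k = 0, 16, 0, -224/3, 0, 992/15, 0, -8128/315, …
ICs: h(0) = 0, h′(0) = 16, h′′(0) = 0, h′′′(0) = -448.

f: a_k = 0, 4, 0, -2/3, 0, 1/30, 0, -1/1260, …
g: a_k = 4, 0, -18, 0, 27/2, 0, -81/20, 0, …
L₀ := L_f ⊗_s L_g (sym. prod.), ord ≤ 4.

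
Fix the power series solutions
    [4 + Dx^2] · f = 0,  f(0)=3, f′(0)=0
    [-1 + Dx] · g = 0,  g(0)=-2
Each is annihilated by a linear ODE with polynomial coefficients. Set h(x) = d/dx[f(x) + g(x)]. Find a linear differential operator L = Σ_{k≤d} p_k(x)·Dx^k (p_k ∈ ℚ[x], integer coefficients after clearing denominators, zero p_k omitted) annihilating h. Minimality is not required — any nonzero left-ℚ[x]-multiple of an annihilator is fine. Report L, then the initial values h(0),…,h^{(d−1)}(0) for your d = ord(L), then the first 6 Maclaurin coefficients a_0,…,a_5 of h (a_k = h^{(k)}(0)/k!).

f: a_k = 3, 0, -6, 0, 2, 0, …
g: a_k = -2, -2, -1, -1/3, -1/12, -1/60, …
f+g: L₀ = lclm(L_f,L_g), ord ≤ 2+1.
Derive L from L₀ (diff closure).
L = 4 - 4·Dx + Dx^2 - Dx^3  (order 3).
h: a_k = -2, -14, -1, 23/3, -1/12, -97/60, …
ICs: h(0) = -2, h′(0) = -14, h′′(0) = -2.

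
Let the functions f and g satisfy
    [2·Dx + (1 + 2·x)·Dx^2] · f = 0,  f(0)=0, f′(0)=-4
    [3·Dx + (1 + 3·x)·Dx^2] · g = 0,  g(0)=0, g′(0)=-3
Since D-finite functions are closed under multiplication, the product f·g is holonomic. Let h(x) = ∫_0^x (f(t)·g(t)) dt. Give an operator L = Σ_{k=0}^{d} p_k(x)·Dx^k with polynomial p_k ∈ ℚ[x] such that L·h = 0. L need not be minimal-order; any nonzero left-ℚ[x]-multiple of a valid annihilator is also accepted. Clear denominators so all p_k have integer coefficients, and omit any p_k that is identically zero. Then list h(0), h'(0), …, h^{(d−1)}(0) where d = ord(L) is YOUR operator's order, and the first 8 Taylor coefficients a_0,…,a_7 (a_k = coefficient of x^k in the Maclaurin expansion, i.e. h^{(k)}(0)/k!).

L = (156 + 720·x + 864·x^2)·Dx^2 + (310 + 2244·x + 5400·x^2 + 4320·x^3)·Dx^3 + (88 + 860·x + 3132·x^2 + 5040·x^3 + 3024·x^4)·Dx^4 + (5 + 62·x + 305·x^2 + 744·x^3 + 900·x^4 + 432·x^5)·Dx^5  (order 5).
h: a_k = 0, 0, 0, 4, -15/2, 14, -55/2, 1989/35, …
ICs: h(0) = 0, h′(0) = 0, h′′(0) = 0, h′′′(0) = 24, h′′′′(0) = -180.

f: a_k = 0, -4, 4, -16/3, 8, -64/5, 64/3, -256/7, …
g: a_k = 0, -3, 9/2, -9, 81/4, -243/5, 243/2, -2187/7, …
L₀ := L_f ⊗_s L_g (sym. prod.), ord ≤ 4.
h=∫₀ˣh₀: take L = L₀·Dx.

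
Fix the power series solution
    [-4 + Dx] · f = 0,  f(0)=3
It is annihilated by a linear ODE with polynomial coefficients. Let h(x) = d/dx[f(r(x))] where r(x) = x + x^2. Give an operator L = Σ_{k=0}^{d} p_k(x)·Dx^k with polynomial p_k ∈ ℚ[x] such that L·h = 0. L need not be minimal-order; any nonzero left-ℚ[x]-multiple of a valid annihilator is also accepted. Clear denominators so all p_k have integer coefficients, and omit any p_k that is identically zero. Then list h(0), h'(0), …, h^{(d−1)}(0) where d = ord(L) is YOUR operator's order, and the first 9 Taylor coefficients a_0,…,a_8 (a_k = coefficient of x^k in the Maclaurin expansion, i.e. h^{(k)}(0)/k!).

f: a_k = 3, 12, 24, 32, 32, 128/5, 256/15, 1024/105, 512/105, …
Change of var in L_f (x↦r) gives L₀.
Derive L from L₀ (diff closure).
L = (6 + 16·x + 16·x^2) + (-1 - 2·x)·Dx  (order 1).
h: a_k = 12, 72, 240, 608, 1248, 11072/5, 52096/15, 34560/7, 675968/105, …
ICs: h(0) = 12.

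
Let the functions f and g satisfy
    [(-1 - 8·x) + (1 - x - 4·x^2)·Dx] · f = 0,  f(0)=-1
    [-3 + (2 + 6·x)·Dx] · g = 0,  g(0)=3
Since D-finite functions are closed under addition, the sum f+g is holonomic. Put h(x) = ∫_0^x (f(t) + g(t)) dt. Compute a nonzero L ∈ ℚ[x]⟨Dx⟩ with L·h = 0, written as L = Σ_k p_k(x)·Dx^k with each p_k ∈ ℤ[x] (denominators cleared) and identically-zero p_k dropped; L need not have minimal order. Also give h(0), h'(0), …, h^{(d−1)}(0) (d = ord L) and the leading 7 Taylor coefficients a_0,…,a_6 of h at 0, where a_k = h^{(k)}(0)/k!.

L = (-69 - 387·x - 900·x^2 - 1440·x^3)·Dx + (49 + 318·x + 1257·x^2 + 3240·x^3 + 3600·x^4)·Dx^2 + (2 - 46·x - 234·x^2 + 86·x^3 + 1440·x^4 + 1440·x^5)·Dx^3  (order 3).
h: a_k = 0, 2, 7/4, -67/24, -63/64, -4927/640, -11537/1536, …
ICs: h(0) = 0, h′(0) = 2, h′′(0) = 7/2.

f: a_k = -1, -1, -5, -9, -29, -65, -181, …
g: a_k = 3, 9/2, -27/8, 81/16, -1215/128, 5103/256, -45927/1024, …
h₀=f+g: left-lcm gives L₀, ord ≤ 2.
Integrate: L := L₀·Dx.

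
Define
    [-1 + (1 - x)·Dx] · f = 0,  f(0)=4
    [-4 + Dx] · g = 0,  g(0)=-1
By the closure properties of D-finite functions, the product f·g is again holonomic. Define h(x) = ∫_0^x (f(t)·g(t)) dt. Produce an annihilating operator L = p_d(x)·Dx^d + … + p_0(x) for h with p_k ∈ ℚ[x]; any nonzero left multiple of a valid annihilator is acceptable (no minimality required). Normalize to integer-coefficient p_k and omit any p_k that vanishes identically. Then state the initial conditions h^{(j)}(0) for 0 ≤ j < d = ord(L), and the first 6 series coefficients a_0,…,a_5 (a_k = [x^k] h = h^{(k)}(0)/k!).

L = (5 - 4·x)·Dx + (-1 + x)·Dx^2  (order 2).
h: a_k = 0, -4, -10, -52/3, -71/3, -412/15, …
ICs: h(0) = 0, h′(0) = -4.

f: a_k = 4, 4, 4, 4, 4, 4, …
g: a_k = -1, -4, -8, -32/3, -32/3, -128/15, …
Product ⇒ symmetric product L₀, ord ≤ 1.
h=∫₀ˣh₀: take L = L₀·Dx.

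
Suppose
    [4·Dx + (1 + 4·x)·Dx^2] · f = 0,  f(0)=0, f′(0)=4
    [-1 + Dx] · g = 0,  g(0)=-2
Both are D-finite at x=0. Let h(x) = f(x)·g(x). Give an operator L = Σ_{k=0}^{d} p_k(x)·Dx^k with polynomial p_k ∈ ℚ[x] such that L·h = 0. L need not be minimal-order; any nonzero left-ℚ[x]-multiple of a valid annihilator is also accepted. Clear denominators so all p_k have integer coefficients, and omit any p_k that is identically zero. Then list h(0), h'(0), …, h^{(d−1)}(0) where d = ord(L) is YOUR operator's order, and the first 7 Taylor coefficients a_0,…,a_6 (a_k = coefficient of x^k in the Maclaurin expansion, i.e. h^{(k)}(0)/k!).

L = (-3 + 4·x) + (2 - 8·x)·Dx + (1 + 4·x)·Dx^2  (order 2).
h: a_k = 0, -8, 8, -92/3, 92, -1503/5, 9119/9, …
ICs: h(0) = 0, h′(0) = -8.

f: a_k = 0, 4, -8, 64/3, -64, 1024/5, -2048/3, …
g: a_k = -2, -2, -1, -1/3, -1/12, -1/60, -1/360, …
Product ⇒ symmetric product L₀, ord ≤ 2.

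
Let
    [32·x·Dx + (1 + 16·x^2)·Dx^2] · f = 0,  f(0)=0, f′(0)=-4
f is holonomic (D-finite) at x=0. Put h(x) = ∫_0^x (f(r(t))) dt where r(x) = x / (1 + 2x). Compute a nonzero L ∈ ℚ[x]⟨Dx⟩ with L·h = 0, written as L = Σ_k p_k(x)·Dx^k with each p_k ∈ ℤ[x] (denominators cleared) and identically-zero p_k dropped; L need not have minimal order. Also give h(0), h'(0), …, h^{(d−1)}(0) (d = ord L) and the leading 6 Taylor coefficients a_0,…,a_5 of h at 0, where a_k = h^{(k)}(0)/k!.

f: a_k = 0, -4, 0, 64/3, 0, -1024/5, …
h₀=f(r): pull back L_f along r ⇒ L₀.
h=∫₀ˣh₀: take L = L₀·Dx.
L = (4 + 40·x)·Dx^2 + (1 + 4·x + 20·x^2)·Dx^3  (order 3).
h: a_k = 0, 0, -2, 8/3, 4/3, -96/5, …
ICs: h(0) = 0, h′(0) = 0, h′′(0) = -4.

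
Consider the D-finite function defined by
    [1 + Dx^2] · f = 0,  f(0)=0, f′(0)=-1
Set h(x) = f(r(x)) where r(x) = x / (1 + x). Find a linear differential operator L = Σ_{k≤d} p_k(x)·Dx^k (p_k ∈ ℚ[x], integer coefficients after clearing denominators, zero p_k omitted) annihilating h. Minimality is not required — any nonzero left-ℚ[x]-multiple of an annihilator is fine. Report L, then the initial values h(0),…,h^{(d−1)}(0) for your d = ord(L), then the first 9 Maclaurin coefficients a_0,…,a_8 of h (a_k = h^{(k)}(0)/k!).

f: a_k = 0, -1, 0, 1/6, 0, -1/120, 0, 1/5040, 0, …
Change of var in L_f (x↦r) gives L₀.
L = 1 + (2 + 6·x + 6·x^2 + 2·x^3)·Dx + (1 + 4·x + 6·x^2 + 4·x^3 + x^4)·Dx^2  (order 2).
h: a_k = 0, -1, 1, -5/6, 1/2, -1/120, -5/8, 6931/5040, -1591/720, …
ICs: h(0) = 0, h′(0) = -1.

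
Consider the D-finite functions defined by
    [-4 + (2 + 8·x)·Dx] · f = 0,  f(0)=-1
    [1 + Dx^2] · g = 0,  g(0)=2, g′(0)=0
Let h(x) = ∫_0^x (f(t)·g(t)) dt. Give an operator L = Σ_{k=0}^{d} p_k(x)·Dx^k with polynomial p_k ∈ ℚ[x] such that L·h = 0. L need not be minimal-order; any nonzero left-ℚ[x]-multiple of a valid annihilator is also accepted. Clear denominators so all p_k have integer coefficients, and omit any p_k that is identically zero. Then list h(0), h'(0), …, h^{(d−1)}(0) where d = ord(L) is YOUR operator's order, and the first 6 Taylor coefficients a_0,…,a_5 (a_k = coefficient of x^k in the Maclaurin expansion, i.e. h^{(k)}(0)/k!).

f: a_k = -1, -2, 2, -4, 10, -28, …
g: a_k = 2, 0, -1, 0, 1/12, 0, …
f·g: L₀ = L_f ⊗_s L_g, ord ≤ 1·2.
Integrate: L := L₀·Dx.
L = (13 + 8·x + 16·x^2)·Dx + (-4 - 16·x)·Dx^2 + (1 + 8·x + 16·x^2)·Dx^3  (order 3).
h: a_k = 0, -2, -2, 5/3, -3/2, 43/12, …
ICs: h(0) = 0, h′(0) = -2, h′′(0) = -4.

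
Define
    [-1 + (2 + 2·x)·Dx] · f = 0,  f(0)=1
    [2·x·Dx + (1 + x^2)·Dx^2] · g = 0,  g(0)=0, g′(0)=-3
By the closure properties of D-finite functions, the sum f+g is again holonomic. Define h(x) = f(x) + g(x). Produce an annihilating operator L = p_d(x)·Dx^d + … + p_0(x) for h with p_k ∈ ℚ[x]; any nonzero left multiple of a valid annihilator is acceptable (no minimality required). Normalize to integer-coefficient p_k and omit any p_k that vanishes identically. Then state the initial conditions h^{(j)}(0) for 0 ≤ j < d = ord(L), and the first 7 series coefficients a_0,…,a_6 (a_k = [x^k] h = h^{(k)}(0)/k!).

f: a_k = 1, 1/2, -1/8, 1/16, -5/128, 7/256, -21/1024, …
g: a_k = 0, -3, 0, 1, 0, -3/5, 0, …
h₀=f+g: left-lcm gives L₀, ord ≤ 3.
L = (-4 - 10·x + 12·x^2 + 6·x^3)·Dx + (-11 - 16·x + 10·x^2 + 48·x^3 + 21·x^4)·Dx^2 + (-2 + 6·x + 12·x^2 + 12·x^3 + 14·x^4 + 6·x^5)·Dx^3  (order 3).
h: a_k = 1, -5/2, -1/8, 17/16, -5/128, -733/1280, -21/1024, …
ICs: h(0) = 1, h′(0) = -5/2, h′′(0) = -1/4.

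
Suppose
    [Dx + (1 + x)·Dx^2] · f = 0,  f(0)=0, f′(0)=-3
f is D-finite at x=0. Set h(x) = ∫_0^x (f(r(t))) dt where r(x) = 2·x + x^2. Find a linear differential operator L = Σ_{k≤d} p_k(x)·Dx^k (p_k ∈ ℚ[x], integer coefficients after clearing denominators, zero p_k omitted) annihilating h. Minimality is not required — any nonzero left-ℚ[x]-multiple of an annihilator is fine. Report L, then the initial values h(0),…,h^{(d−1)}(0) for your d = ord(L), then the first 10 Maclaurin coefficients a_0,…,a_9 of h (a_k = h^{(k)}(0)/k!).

f: a_k = 0, -3, 3/2, -1, 3/4, -3/5, 1/2, -3/7, 3/8, -1/3, …
h₀=f(r): pull back L_f along r ⇒ L₀.
Integrate: L := L₀·Dx.
L = Dx^2 + (1 + x)·Dx^3  (order 3).
h: a_k = 0, 0, -3, 1, -1/2, 3/10, -1/5, 1/7, -3/28, 1/12, …
ICs: h(0) = 0, h′(0) = 0, h′′(0) = -6.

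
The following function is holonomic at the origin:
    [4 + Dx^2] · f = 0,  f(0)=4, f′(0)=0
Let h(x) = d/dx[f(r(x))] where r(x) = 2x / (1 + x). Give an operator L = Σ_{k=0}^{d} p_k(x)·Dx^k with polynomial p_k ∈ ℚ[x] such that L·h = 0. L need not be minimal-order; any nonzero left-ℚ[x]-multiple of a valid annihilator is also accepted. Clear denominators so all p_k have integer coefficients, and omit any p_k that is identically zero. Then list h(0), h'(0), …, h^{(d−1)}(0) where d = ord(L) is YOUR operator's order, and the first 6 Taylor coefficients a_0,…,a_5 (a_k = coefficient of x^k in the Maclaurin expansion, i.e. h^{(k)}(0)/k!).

f: a_k = 4, 0, -8, 0, 8/3, 0, …
Substitute x→r, Dx→(1/r')Dx; clear ⇒ L₀.
Derive L from L₀ (diff closure).
L = (22 + 12·x + 6·x^2) + (6 + 18·x + 18·x^2 + 6·x^3)·Dx + (1 + 4·x + 6·x^2 + 4·x^3 + x^4)·Dx^2  (order 2).
h: a_k = 0, -64, 192, -640/3, -640/3, 21952/15, …
ICs: h(0) = 0, h′(0) = -64.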